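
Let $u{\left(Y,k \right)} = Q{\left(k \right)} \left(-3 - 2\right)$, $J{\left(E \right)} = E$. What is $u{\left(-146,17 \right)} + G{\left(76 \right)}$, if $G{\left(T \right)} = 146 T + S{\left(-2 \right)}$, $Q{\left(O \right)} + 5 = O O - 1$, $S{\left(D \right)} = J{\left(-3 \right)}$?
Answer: $9678$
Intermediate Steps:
$S{\left(D \right)} = -3$
$Q{\left(O \right)} = -6 + O^{2}$ ($Q{\left(O \right)} = -5 + \left(O O - 1\right) = -5 + \left(O^{2} - 1\right) = -5 + \left(-1 + O^{2}\right) = -6 + O^{2}$)
$u{\left(Y,k \right)} = 30 - 5 k^{2}$ ($u{\left(Y,k \right)} = \left(-6 + k^{2}\right) \left(-3 - 2\right) = \left(-6 + k^{2}\right) \left(-5\right) = 30 - 5 k^{2}$)
$G{\left(T \right)} = -3 + 146 T$ ($G{\left(T \right)} = 146 T - 3 = -3 + 146 T$)
$u{\left(-146,17 \right)} + G{\left(76 \right)} = \left(30 - 5 \cdot 17^{2}\right) + \left(-3 + 146 \cdot 76\right) = \left(30 - 1445\right) + \left(-3 + 11096\right) = \left(30 - 1445\right) + 11093 = -1415 + 11093 = 9678$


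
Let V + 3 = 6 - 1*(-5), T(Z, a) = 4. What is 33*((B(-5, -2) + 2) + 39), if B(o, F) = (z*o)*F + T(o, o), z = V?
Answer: 4125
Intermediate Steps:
V = 8 (V = -3 + (6 - 1*(-5)) = -3 + (6 + 5) = -3 + 11 = 8)
z = 8
B(o, F) = 4 + 8*F*o (B(o, F) = (8*o)*F + 4 = 8*F*o + 4 = 4 + 8*F*o)
33*((B(-5, -2) + 2) + 39) = 33*(((4 + 8*(-2)*(-5)) + 2) + 39) = 33*(((4 + 80) + 2) + 39) = 33*((84 + 2) + 39) = 33*(86 + 39) = 33*125 = 4125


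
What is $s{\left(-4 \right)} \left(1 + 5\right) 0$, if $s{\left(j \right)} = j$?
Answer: $0$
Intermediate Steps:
$s{\left(-4 \right)} \left(1 + 5\right) 0 = - 4 \left(1 + 5\right) 0 = \left(-4\right) 6 \cdot 0 = \left(-24\right) 0 = 0$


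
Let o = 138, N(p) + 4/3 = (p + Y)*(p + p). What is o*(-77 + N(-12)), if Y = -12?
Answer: 68678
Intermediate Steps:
N(p) = -4/3 + 2*p*(-12 + p) (N(p) = -4/3 + (p - 12)*(p + p) = -4/3 + (-12 + p)*(2*p) = -4/3 + 2*p*(-12 + p))
o*(-77 + N(-12)) = 138*(-77 + (-4/3 - 24*(-12) + 2*(-12)**2)) = 138*(-77 + (-4/3 + 288 + 2*144)) = 138*(-77 + (-4/3 + 288 + 288)) = 138*(-77 + 1724/3) = 138*(1493/3) = 68678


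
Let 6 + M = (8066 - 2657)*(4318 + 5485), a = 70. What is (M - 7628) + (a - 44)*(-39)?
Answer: 53015779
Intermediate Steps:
M = 53024421 (M = -6 + (8066 - 2657)*(4318 + 5485) = -6 + 5409*9803 = -6 + 53024427 = 53024421)
(M - 7628) + (a - 44)*(-39) = (53024421 - 7628) + (70 - 44)*(-39) = 53016793 + 26*(-39) = 53016793 - 1014 = 53015779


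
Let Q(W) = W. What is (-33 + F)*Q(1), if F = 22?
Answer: -11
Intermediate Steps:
(-33 + F)*Q(1) = (-33 + 22)*1 = -11*1 = -11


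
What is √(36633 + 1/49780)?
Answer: √22694586771745/24890 ≈ 191.40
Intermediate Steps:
√(36633 + 1/49780) = √(1823590741/49780) = √22694586771745/24890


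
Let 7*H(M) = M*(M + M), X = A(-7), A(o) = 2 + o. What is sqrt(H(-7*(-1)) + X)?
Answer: 3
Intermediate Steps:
X = -5 (X = 2 - 7 = -5)
H(M) = 2*M**2/7 (H(M) = (M*(M + M))/7 = (M*(2*M))/7 = (2*M**2)/7 = 2*M**2/7)
sqrt(H(-7*(-1)) + X) = sqrt(2*(-7*(-1))**2/7 - 5) = sqrt((2/7)*7**2 - 5) = sqrt((2/7)*49 - 5) = sqrt(14 - 5) = sqrt(9) = 3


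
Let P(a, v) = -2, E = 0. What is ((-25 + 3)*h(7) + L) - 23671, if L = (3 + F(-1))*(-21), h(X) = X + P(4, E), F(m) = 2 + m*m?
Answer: -23907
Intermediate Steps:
F(m) = 2 + m²
h(X) = -2 + X (h(X) = X - 2 = -2 + X)
L = -126 (L = (3 + (2 + (-1)²))*(-21) = (3 + (2 + 1))*(-21) = (3 + 3)*(-21) = 6*(-21) = -126)
((-25 + 3)*h(7) + L) - 23671 = ((-25 + 3)*(-2 + 7) - 126) - 23671 = (-22*5 - 126) - 23671 = (-110 - 126) - 23671 = -236 - 23671 = -23907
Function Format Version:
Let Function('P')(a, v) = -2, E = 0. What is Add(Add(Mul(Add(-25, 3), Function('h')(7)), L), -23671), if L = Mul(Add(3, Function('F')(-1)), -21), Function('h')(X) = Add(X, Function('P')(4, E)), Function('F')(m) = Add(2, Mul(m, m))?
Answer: -23907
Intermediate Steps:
Function('F')(m) = Add(2, Pow(m, 2))
Function('h')(X) = Add(-2, X) (Function('h')(X) = Add(X, -2) = Add(-2, X))
L = -126 (L = Mul(Add(3, Add(2, Pow(-1, 2))), -21) = Mul(Add(3, Add(2, 1)), -21) = Mul(Add(3, 3), -21) = Mul(6, -21) = -126)
Add(Add(Mul(Add(-25, 3), Function('h')(7)), L), -23671) = Add(Add(Mul(Add(-25, 3), Add(-2, 7)), -126), -23671) = Add(Add(Mul(-22, 5), -126), -23671) = Add(Add(-110, -126), -23671) = Add(-236, -23671) = -23907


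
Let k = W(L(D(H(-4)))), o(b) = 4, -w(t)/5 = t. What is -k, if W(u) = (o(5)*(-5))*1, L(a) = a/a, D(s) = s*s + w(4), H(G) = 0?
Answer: 20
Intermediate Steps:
w(t) = -5*t
D(s) = -20 + s² (D(s) = s*s - 5*4 = s² - 20 = -20 + s²)
L(a) = 1
W(u) = -20 (W(u) = (4*(-5))*1 = -20*1 = -20)
k = -20
-k = -1*(-20) = 20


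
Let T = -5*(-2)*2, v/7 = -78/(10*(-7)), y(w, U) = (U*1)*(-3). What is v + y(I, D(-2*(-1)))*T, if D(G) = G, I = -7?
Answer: -561/5 ≈ -112.20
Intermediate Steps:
y(w, U) = -3*U (y(w, U) = U*(-3) = -3*U)
v = 39/5 (v = 7*(-78/(10*(-7))) = 7*(-78/(-70)) = 7*(-78*(-1/70)) = 7*(39/35) = 39/5 ≈ 7.8000)
T = 20 (T = 10*2 = 20)
v + y(I, D(-2*(-1)))*T = 39/5 - (-6)*(-1)*20 = 39/5 - 3*2*20 = 39/5 - 6*20 = 39/5 - 120 = -561/5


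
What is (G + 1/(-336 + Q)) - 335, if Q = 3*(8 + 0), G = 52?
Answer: -88297/312 ≈ -283.00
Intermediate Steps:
Q = 24 (Q = 3*8 = 24)
(G + 1/(-336 + Q)) - 335 = (52 + 1/(-336 + 24)) - 335 = (52 + 1/(-312)) - 335 = (52 - 1/312) - 335 = 16223/312 - 335 = -88297/312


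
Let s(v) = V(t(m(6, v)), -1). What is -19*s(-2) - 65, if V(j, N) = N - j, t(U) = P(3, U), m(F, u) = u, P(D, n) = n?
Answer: -84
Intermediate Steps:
t(U) = U
s(v) = -1 - v
-19*s(-2) - 65 = -19*(-1 - 1*(-2)) - 65 = -19*(-1 + 2) - 65 = -19*1 - 65 = -19 - 65 = -84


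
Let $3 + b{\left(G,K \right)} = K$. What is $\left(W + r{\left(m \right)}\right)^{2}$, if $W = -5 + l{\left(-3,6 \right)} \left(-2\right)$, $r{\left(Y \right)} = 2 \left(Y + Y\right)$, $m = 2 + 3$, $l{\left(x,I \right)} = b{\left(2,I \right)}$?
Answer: $81$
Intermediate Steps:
$b{\left(G,K \right)} = -3 + K$
$l{\left(x,I \right)} = -3 + I$
$m = 5$
$r{\left(Y \right)} = 4 Y$ ($r{\left(Y \right)} = 2 \cdot 2 Y = 4 Y$)
$W = -11$ ($W = -5 + \left(-3 + 6\right) \left(-2\right) = -5 + 3 \left(-2\right) = -5 - 6 = -11$)
$\left(W + r{\left(m \right)}\right)^{2} = \left(-11 + 4 \cdot 5\right)^{2} = \left(-11 + 20\right)^{2} = 9^{2} = 81$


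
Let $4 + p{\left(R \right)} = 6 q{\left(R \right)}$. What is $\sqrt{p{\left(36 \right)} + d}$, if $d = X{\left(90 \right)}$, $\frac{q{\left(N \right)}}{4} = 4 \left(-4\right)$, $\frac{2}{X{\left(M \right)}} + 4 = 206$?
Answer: $\frac{i \sqrt{3957887}}{101} \approx 19.697 i$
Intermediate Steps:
$X{\left(M \right)} = \frac{1}{101}$ ($X{\left(M \right)} = \frac{2}{-4 + 206} = \frac{2}{202} = 2 \cdot \frac{1}{202} = \frac{1}{101}$)
$q{\left(N \right)} = -64$ ($q{\left(N \right)} = 4 \cdot 4 \left(-4\right) = 4 \left(-16\right) = -64$)
$p{\left(R \right)} = -388$ ($p{\left(R \right)} = -4 + 6 \left(-64\right) = -4 - 384 = -388$)
$d = \frac{1}{101} \approx 0.009901$
$\sqrt{p{\left(36 \right)} + d} = \sqrt{-388 + \frac{1}{101}} = \sqrt{- \frac{39187}{101}} = \frac{i \sqrt{3957887}}{101}$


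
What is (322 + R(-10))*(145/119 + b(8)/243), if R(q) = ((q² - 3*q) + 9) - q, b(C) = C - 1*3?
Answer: 5625310/9639 ≈ 583.60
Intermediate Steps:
b(C) = -3 + C (b(C) = C - 3 = -3 + C)
R(q) = 9 + q² - 4*q (R(q) = (9 + q² - 3*q) - q = 9 + q² - 4*q)
(322 + R(-10))*(145/119 + b(8)/243) = (322 + (9 + (-10)² - 4*(-10)))*(145/119 + (-3 + 8)/243) = (322 + (9 + 100 + 40))*(145*(1/119) + 5*(1/243)) = (322 + 149)*(145/119 + 5/243) = 471*(35830/28917) = 5625310/9639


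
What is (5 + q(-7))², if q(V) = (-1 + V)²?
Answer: 4761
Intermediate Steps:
(5 + q(-7))² = (5 + (-1 - 7)²)² = (5 + (-8)²)² = (5 + 64)² = 69² = 4761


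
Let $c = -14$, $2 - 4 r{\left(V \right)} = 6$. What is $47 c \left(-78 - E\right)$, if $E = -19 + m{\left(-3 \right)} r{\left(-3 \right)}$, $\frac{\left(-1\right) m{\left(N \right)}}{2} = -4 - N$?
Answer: $37506$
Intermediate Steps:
$m{\left(N \right)} = 8 + 2 N$ ($m{\left(N \right)} = - 2 \left(-4 - N\right) = 8 + 2 N$)
$r{\left(V \right)} = -1$ ($r{\left(V \right)} = \frac{1}{2} - \frac{3}{2} = -1$)
$E = -21$ ($E = -19 + \left(8 + 2 \left(-3\right)\right) \left(-1\right) = -19 + \left(8 - 6\right) \left(-1\right) = -19 + 2 \left(-1\right) = -19 - 2 = -21$)
$47 c \left(-78 - E\right) = 47 \left(-14\right) \left(-78 - -21\right) = - 658 \left(-78 + 21\right) = \left(-658\right) \left(-57\right) = 37506$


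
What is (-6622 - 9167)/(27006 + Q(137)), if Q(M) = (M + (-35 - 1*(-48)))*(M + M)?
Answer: -5263/22702 ≈ -0.23183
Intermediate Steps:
Q(M) = 2*M*(13 + M) (Q(M) = (M + (-35 + 48))*(2*M) = (M + 13)*(2*M) = (13 + M)*(2*M) = 2*M*(13 + M))
(-6622 - 9167)/(27006 + Q(137)) = (-6622 - 9167)/(27006 + 2*137*(13 + 137)) = -15789/(27006 + 2*137*150) = -15789/(27006 + 41100) = -15789/68106 = -15789*1/68106 = -5263/22702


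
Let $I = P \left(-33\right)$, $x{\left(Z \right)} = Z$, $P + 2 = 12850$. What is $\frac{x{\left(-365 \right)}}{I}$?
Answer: $\frac{5}{5808} \approx 0.00086088$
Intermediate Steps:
$P = 12848$ ($P = -2 + 12850 = 12848$)
$I = -423984$ ($I = 12848 \left(-33\right) = -423984$)
$\frac{x{\left(-365 \right)}}{I} = - \frac{365}{-423984} = \left(-365\right) \left(- \frac{1}{423984}\right) = \frac{5}{5808}$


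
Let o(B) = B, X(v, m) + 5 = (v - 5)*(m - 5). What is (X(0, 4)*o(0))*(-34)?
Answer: 0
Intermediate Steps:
X(v, m) = -5 + (-5 + m)*(-5 + v) (X(v, m) = -5 + (v - 5)*(m - 5) = -5 + (-5 + v)*(-5 + m) = -5 + (-5 + m)*(-5 + v))
(X(0, 4)*o(0))*(-34) = ((20 - 5*4 - 5*0 + 4*0)*0)*(-34) = ((20 - 20 + 0 + 0)*0)*(-34) = (0*0)*(-34) = 0*(-34) = 0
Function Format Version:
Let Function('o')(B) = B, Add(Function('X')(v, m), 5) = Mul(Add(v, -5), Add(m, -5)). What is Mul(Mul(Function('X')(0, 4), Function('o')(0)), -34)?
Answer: 0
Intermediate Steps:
Function('X')(v, m) = Add(-5, Mul(Add(-5, m), Add(-5, v))) (Function('X')(v, m) = Add(-5, Mul(Add(v, -5), Add(m, -5))) = Add(-5, Mul(Add(-5, v), Add(-5, m))) = Add(-5, Mul(Add(-5, m), Add(-5, v))))
Mul(Mul(Function('X')(0, 4), Function('o')(0)), -34) = Mul(Mul(Add(20, Mul(-5, 4), Mul(-5, 0), Mul(4, 0)), 0), -34) = Mul(Mul(Add(20, -20, 0, 0), 0), -34) = Mul(Mul(0, 0), -34) = Mul(0, -34) = 0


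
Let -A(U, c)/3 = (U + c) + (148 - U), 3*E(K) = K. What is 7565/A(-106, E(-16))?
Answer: -7565/428 ≈ -17.675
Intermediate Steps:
E(K) = K/3
A(U, c) = -444 - 3*c (A(U, c) = -3*((U + c) + (148 - U)) = -3*(148 + c) = -444 - 3*c)
7565/A(-106, E(-16)) = 7565/(-444 - (-16)) = 7565/(-444 - 3*(-16/3)) = 7565/(-444 + 16) = 7565/(-428) = 7565*(-1/428) = -7565/428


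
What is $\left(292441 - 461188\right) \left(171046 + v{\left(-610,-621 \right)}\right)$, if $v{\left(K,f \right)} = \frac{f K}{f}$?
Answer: $-28760563692$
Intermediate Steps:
$v{\left(K,f \right)} = K$ ($v{\left(K,f \right)} = \frac{K f}{f} = K$)
$\left(292441 - 461188\right) \left(171046 + v{\left(-610,-621 \right)}\right) = \left(292441 - 461188\right) \left(171046 - 610\right) = \left(-168747\right) 170436 = -28760563692$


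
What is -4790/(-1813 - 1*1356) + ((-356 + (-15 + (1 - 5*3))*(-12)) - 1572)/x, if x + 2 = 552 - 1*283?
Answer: -3728090/846123 ≈ -4.4061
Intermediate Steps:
x = 267 (x = -2 + (552 - 1*283) = -2 + (552 - 283) = -2 + 269 = 267)
-4790/(-1813 - 1*1356) + ((-356 + (-15 + (1 - 5*3))*(-12)) - 1572)/x = -4790/(-1813 - 1*1356) + ((-356 + (-15 + (1 - 5*3))*(-12)) - 1572)/267 = -4790/(-1813 - 1356) + ((-356 + (-15 + (1 - 15))*(-12)) - 1572)*(1/267) = -4790/(-3169) + ((-356 + (-15 - 14)*(-12)) - 1572)*(1/267) = -4790*(-1/3169) + ((-356 - 29*(-12)) - 1572)*(1/267) = 4790/3169 + ((-356 + 348) - 1572)*(1/267) = 4790/3169 + (-8 - 1572)*(1/267) = 4790/3169 - 1580*1/267 = 4790/3169 - 1580/267 = -3728090/846123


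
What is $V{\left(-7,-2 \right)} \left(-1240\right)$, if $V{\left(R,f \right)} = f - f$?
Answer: $0$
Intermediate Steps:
$V{\left(R,f \right)} = 0$
$V{\left(-7,-2 \right)} \left(-1240\right) = 0 \left(-1240\right) = 0$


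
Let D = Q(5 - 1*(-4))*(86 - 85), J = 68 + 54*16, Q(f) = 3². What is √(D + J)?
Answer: √941 ≈ 30.676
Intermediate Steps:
Q(f) = 9
J = 932 (J = 68 + 864 = 932)
D = 9 (D = 9*(86 - 85) = 9*1 = 9)
√(D + J) = √(9 + 932) = √941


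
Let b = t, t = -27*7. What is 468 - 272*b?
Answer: 51876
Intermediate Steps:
t = -189
b = -189
468 - 272*b = 468 - 272*(-189) = 468 + 51408 = 51876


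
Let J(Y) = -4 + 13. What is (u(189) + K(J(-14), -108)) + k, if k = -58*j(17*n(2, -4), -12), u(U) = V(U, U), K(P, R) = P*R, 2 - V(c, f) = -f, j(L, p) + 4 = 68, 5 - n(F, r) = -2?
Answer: -4493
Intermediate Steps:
n(F, r) = 7 (n(F, r) = 5 - 1*(-2) = 5 + 2 = 7)
j(L, p) = 64 (j(L, p) = -4 + 68 = 64)
J(Y) = 9
V(c, f) = 2 + f (V(c, f) = 2 - (-1)*f = 2 + f)
u(U) = 2 + U
k = -3712 (k = -58*64 = -3712)
(u(189) + K(J(-14), -108)) + k = ((2 + 189) + 9*(-108)) - 3712 = (191 - 972) - 3712 = -781 - 3712 = -4493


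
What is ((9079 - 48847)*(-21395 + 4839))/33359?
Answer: 658399008/33359 ≈ 19737.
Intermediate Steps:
((9079 - 48847)*(-21395 + 4839))/33359 = -39768*(-16556)*(1/33359) = 658399008*(1/33359) = 658399008/33359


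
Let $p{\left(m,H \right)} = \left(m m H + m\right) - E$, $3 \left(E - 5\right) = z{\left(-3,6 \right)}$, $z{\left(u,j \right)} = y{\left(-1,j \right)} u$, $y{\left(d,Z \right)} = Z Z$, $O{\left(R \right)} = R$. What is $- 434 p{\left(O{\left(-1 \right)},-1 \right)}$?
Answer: $-12586$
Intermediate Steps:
$y{\left(d,Z \right)} = Z^{2}$
$z{\left(u,j \right)} = u j^{2}$ ($z{\left(u,j \right)} = j^{2} u = u j^{2}$)
$E = -31$ ($E = 5 + \frac{\left(-3\right) 6^{2}}{3} = 5 + \frac{\left(-3\right) 36}{3} = 5 + \frac{1}{3} \left(-108\right) = 5 - 36 = -31$)
$p{\left(m,H \right)} = 31 + m + H m^{2}$ ($p{\left(m,H \right)} = \left(m m H + m\right) - -31 = \left(m^{2} H + m\right) + 31 = \left(H m^{2} + m\right) + 31 = \left(m + H m^{2}\right) + 31 = 31 + m + H m^{2}$)
$- 434 p{\left(O{\left(-1 \right)},-1 \right)} = - 434 \left(31 - 1 - \left(-1\right)^{2}\right) = - 434 \left(31 - 1 - 1\right) = \left(-434\right) 29 = -12586$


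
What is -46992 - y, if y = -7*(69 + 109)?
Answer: -45746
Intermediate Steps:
y = -1246 (y = -7*178 = -1246)
-46992 - y = -46992 - 1*(-1246) = -46992 + 1246 = -45746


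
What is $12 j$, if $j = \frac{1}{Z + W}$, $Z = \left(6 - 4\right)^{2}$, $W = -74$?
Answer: $- \frac{6}{35} \approx -0.17143$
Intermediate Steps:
$Z = 4$ ($Z = 2^{2} = 4$)
$j = - \frac{1}{70}$ ($j = \frac{1}{4 - 74} = \frac{1}{-70} = - \frac{1}{70} \approx -0.014286$)
$12 j = 12 \left(- \frac{1}{70}\right) = - \frac{6}{35}$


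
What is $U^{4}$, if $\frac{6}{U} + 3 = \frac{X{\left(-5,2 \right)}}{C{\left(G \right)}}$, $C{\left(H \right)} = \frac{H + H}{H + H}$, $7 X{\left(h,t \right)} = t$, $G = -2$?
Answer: $\frac{3111696}{130321} \approx 23.877$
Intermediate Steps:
$X{\left(h,t \right)} = \frac{t}{7}$
$C{\left(H \right)} = 1$ ($C{\left(H \right)} = \frac{2 H}{2 H} = 2 H \frac{1}{2 H} = 1$)
$U = - \frac{42}{19}$ ($U = \frac{6}{-3 + \frac{\frac{1}{7} \cdot 2}{1}} = \frac{6}{-3 + \frac{2}{7} \cdot 1} = \frac{6}{-3 + \frac{2}{7}} = \frac{6}{- \frac{19}{7}} = 6 \left(- \frac{7}{19}\right) = - \frac{42}{19} \approx -2.2105$)
$U^{4} = \left(- \frac{42}{19}\right)^{4} = \frac{3111696}{130321}$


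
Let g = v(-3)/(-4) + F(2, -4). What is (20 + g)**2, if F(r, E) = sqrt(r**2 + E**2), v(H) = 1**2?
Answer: 6561/16 + 79*sqrt(5) ≈ 586.71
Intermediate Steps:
v(H) = 1
F(r, E) = sqrt(E**2 + r**2)
g = -1/4 + 2*sqrt(5) (g = 1/(-4) + sqrt((-4)**2 + 2**2) = 1*(-1/4) + sqrt(16 + 4) = -1/4 + sqrt(20) = -1/4 + 2*sqrt(5) ≈ 4.2221)
(20 + g)**2 = (20 + (-1/4 + 2*sqrt(5)))**2 = (79/4 + 2*sqrt(5))**2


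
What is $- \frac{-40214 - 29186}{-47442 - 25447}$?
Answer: $- \frac{69400}{72889} \approx -0.95213$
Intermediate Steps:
$- \frac{-40214 - 29186}{-47442 - 25447} = - \frac{-69400}{-72889} = - \frac{\left(-69400\right) \left(-1\right)}{72889} = \left(-1\right) \frac{69400}{72889} = - \frac{69400}{72889}$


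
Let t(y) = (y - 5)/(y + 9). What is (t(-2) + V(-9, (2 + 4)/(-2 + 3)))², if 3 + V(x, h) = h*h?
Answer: 1024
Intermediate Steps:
V(x, h) = -3 + h² (V(x, h) = -3 + h*h = -3 + h²)
t(y) = (-5 + y)/(9 + y)
(t(-2) + V(-9, (2 + 4)/(-2 + 3)))² = ((-5 - 2)/(9 - 2) + (-3 + ((2 + 4)/(-2 + 3))²))² = (-7/7 + (-3 + (6/1)²))² = ((⅐)*(-7) + (-3 + (6*1)²))² = (-1 + (-3 + 6²))² = (-1 + (-3 + 36))² = (-1 + 33)² = 32² = 1024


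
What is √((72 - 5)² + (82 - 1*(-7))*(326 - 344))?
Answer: √2887 ≈ 53.731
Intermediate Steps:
√((72 - 5)² + (82 - 1*(-7))*(326 - 344)) = √(67² + (82 + 7)*(-18)) = √(4489 + 89*(-18)) = √(4489 - 1602) = √2887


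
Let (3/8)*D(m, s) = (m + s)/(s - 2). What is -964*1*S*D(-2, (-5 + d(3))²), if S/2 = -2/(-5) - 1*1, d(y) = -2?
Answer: 15424/5 ≈ 3084.8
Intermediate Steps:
S = -6/5 (S = 2*(-2/(-5) - 1*1) = 2*(-2*(-⅕) - 1) = 2*(⅖ - 1) = 2*(-⅗) = -6/5 ≈ -1.2000)
D(m, s) = 8*(m + s)/(3*(-2 + s)) (D(m, s) = 8*((m + s)/(s - 2))/3 = 8*((m + s)/(-2 + s))/3 = 8*(m + s)/(3*(-2 + s)))
-964*1*S*D(-2, (-5 + d(3))²) = -964*1*(-6/5)*8*(-2 + (-5 - 2)²)/(3*(-2 + (-5 - 2)²)) = -(-5784)*8*(-2 + (-7)²)/(3*(-2 + (-7)²))/5 = -(-5784)*8*(-2 + 49)/(3*(-2 + 49))/5 = -(-5784)*(8/3)*47/47/5 = -(-5784)*(8/3)*(1/47)*47/5 = -(-5784)*8/(5*3) = -964*(-16/5) = 15424/5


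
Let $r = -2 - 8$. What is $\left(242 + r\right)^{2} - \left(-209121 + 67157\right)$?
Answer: $195788$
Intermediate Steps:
$r = -10$ ($r = -2 - 8 = -10$)
$\left(242 + r\right)^{2} - \left(-209121 + 67157\right) = \left(242 - 10\right)^{2} - \left(-209121 + 67157\right) = 232^{2} - -141964 = 53824 + 141964 = 195788$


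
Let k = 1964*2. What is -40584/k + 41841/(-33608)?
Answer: -191037315/16501528 ≈ -11.577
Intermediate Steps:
k = 3928
-40584/k + 41841/(-33608) = -40584/3928 + 41841/(-33608) = -40584*1/3928 + 41841*(-1/33608) = -5073/491 - 41841/33608 = -191037315/16501528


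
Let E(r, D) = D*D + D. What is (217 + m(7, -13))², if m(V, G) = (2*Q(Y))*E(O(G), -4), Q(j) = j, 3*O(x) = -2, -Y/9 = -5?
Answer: 1682209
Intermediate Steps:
Y = 45 (Y = -9*(-5) = 45)
O(x) = -⅔ (O(x) = (⅓)*(-2) = -⅔)
E(r, D) = D + D² (E(r, D) = D² + D = D + D²)
m(V, G) = 1080 (m(V, G) = (2*45)*(-4*(1 - 4)) = 90*(-4*(-3)) = 90*12 = 1080)
(217 + m(7, -13))² = (217 + 1080)² = 1297² = 1682209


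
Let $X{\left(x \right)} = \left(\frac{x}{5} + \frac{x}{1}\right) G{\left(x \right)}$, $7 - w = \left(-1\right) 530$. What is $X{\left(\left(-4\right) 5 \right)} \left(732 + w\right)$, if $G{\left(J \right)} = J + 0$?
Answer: $609120$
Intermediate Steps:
$w = 537$ ($w = 7 - \left(-1\right) 530 = 7 - -530 = 7 + 530 = 537$)
$G{\left(J \right)} = J$
$X{\left(x \right)} = \frac{6 x^{2}}{5}$ ($X{\left(x \right)} = \left(\frac{x}{5} + \frac{x}{1}\right) x = \left(x \frac{1}{5} + x 1\right) x = \left(\frac{x}{5} + x\right) x = \frac{6 x}{5} x = \frac{6 x^{2}}{5}$)
$X{\left(\left(-4\right) 5 \right)} \left(732 + w\right) = \frac{6 \left(\left(-4\right) 5\right)^{2}}{5} \left(732 + 537\right) = \frac{6 \left(-20\right)^{2}}{5} \cdot 1269 = \frac{6}{5} \cdot 400 \cdot 1269 = 480 \cdot 1269 = 609120$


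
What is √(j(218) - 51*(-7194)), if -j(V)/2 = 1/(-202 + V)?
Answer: √5870302/4 ≈ 605.72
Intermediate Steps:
j(V) = -2/(-202 + V)
√(j(218) - 51*(-7194)) = √(-2/(-202 + 218) - 51*(-7194)) = √(-2/16 + 366894) = √(-2*1/16 + 366894) = √(-⅛ + 366894) = √(2935151/8) = √5870302/4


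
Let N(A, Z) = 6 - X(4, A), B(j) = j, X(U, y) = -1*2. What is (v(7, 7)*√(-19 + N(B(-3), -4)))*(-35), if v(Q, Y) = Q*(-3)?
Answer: 735*I*√11 ≈ 2437.7*I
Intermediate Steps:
v(Q, Y) = -3*Q
X(U, y) = -2
N(A, Z) = 8 (N(A, Z) = 6 - 1*(-2) = 6 + 2 = 8)
(v(7, 7)*√(-19 + N(B(-3), -4)))*(-35) = ((-3*7)*√(-19 + 8))*(-35) = -21*I*√11*(-35) = 735*I*√11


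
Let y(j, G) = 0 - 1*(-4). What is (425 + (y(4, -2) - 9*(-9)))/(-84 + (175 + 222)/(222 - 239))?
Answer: -1734/365 ≈ -4.7507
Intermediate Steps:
y(j, G) = 4 (y(j, G) = 0 + 4 = 4)
(425 + (y(4, -2) - 9*(-9)))/(-84 + (175 + 222)/(222 - 239)) = (425 + (4 - 9*(-9)))/(-84 + (175 + 222)/(222 - 239)) = (425 + (4 + 81))/(-84 + 397/(-17)) = (425 + 85)/(-84 + 397*(-1/17)) = 510/(-84 - 397/17) = 510/(-1825/17) = 510*(-17/1825) = -1734/365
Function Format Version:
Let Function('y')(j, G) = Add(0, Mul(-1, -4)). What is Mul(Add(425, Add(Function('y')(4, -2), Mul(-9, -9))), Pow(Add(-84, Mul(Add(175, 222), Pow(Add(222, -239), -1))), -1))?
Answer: Rational(-1734, 365) ≈ -4.7507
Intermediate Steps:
Function('y')(j, G) = 4 (Function('y')(j, G) = Add(0, 4) = 4)
Mul(Add(425, Add(Function('y')(4, -2), Mul(-9, -9))), Pow(Add(-84, Mul(Add(175, 222), Pow(Add(222, -239), -1))), -1)) = Mul(Add(425, Add(4, Mul(-9, -9))), Pow(Add(-84, Mul(Add(175, 222), Pow(Add(222, -239), -1))), -1)) = Mul(Add(425, Add(4, 81)), Pow(Add(-84, Mul(397, Pow(-17, -1))), -1)) = Mul(Add(425, 85), Pow(Add(-84, Mul(397, Rational(-1, 17))), -1)) = Mul(510, Pow(Add(-84, Rational(-397, 17)), -1)) = Mul(510, Pow(Rational(-1825, 17), -1)) = Mul(510, Rational(-17, 1825)) = Rational(-1734, 365)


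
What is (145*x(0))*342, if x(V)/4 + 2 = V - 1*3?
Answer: -991800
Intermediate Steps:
x(V) = -20 + 4*V (x(V) = -8 + 4*(V - 1*3) = -8 + 4*(V - 3) = -8 + 4*(-3 + V) = -8 + (-12 + 4*V) = -20 + 4*V)
(145*x(0))*342 = (145*(-20 + 4*0))*342 = (145*(-20 + 0))*342 = (145*(-20))*342 = -2900*342 = -991800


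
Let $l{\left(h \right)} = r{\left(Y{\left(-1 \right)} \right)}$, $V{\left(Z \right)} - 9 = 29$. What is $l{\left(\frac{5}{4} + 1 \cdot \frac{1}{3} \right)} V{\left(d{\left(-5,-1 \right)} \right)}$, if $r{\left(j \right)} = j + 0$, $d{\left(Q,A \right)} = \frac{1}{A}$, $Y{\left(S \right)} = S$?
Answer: $-38$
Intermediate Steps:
$r{\left(j \right)} = j$
$V{\left(Z \right)} = 38$ ($V{\left(Z \right)} = 9 + 29 = 38$)
$l{\left(h \right)} = -1$
$l{\left(\frac{5}{4} + 1 \cdot \frac{1}{3} \right)} V{\left(d{\left(-5,-1 \right)} \right)} = \left(-1\right) 38 = -38$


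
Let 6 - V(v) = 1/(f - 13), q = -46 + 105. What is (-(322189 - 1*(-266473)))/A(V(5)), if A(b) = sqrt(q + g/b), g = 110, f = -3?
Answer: -588662*sqrt(725851)/7483 ≈ -67022.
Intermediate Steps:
q = 59
V(v) = 97/16 (V(v) = 6 - 1/(-3 - 13) = 6 - 1/(-16) = 6 - 1*(-1/16) = 6 + 1/16 = 97/16)
A(b) = sqrt(59 + 110/b)
(-(322189 - 1*(-266473)))/A(V(5)) = (-(322189 - 1*(-266473)))/(sqrt(59 + 110/(97/16))) = (-(322189 + 266473))/(sqrt(59 + 110*(16/97))) = (-1*588662)/(sqrt(59 + 1760/97)) = -588662*sqrt(725851)/7483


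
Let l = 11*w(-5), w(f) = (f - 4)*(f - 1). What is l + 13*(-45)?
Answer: 9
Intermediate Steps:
w(f) = (-1 + f)*(-4 + f) (w(f) = (-4 + f)*(-1 + f) = (-1 + f)*(-4 + f))
l = 594 (l = 11*(4 + (-5)**2 - 5*(-5)) = 11*(4 + 25 + 25) = 11*54 = 594)
l + 13*(-45) = 594 + 13*(-45) = 594 - 585 = 9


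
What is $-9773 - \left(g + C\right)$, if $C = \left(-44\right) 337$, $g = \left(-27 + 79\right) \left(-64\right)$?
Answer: $8383$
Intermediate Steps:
$g = -3328$ ($g = 52 \left(-64\right) = -3328$)
$C = -14828$
$-9773 - \left(g + C\right) = -9773 - \left(-3328 - 14828\right) = -9773 - -18156 = -9773 + 18156 = 8383$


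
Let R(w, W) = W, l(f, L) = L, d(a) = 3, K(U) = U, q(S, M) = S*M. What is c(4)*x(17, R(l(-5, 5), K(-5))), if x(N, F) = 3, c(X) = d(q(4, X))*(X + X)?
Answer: 72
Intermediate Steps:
q(S, M) = M*S
c(X) = 6*X (c(X) = 3*(X + X) = 3*(2*X) = 6*X)
c(4)*x(17, R(l(-5, 5), K(-5))) = (6*4)*3 = 24*3 = 72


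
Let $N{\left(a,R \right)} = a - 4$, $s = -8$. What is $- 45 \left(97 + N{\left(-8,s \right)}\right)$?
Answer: $-3825$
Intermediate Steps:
$N{\left(a,R \right)} = -4 + a$ ($N{\left(a,R \right)} = a - 4 = -4 + a$)
$- 45 \left(97 + N{\left(-8,s \right)}\right) = - 45 \left(97 - 12\right) = \left(-45\right) 85 = -3825$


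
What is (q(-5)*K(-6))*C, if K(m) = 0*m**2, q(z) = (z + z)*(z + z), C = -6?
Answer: 0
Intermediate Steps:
q(z) = 4*z**2 (q(z) = (2*z)*(2*z) = 4*z**2)
K(m) = 0
(q(-5)*K(-6))*C = ((4*(-5)**2)*0)*(-6) = ((4*25)*0)*(-6) = (100*0)*(-6) = 0*(-6) = 0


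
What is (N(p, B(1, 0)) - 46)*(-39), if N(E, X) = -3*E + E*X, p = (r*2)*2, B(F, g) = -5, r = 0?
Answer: 1794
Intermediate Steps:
p = 0 (p = (0*2)*2 = 0*2 = 0)
(N(p, B(1, 0)) - 46)*(-39) = (0*(-3 - 5) - 46)*(-39) = (0*(-8) - 46)*(-39) = (0 - 46)*(-39) = -46*(-39) = 1794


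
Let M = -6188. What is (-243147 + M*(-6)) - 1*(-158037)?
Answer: -47982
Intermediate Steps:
(-243147 + M*(-6)) - 1*(-158037) = (-243147 - 6188*(-6)) - 1*(-158037) = (-243147 + 37128) + 158037 = -206019 + 158037 = -47982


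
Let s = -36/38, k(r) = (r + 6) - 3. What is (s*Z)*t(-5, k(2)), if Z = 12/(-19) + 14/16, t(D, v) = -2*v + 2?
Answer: 666/361 ≈ 1.8449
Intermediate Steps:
k(r) = 3 + r (k(r) = (6 + r) - 3 = 3 + r)
t(D, v) = 2 - 2*v
s = -18/19 (s = -36*1/38 = -18/19 ≈ -0.94737)
Z = 37/152 (Z = 12*(-1/19) + 14*(1/16) = -12/19 + 7/8 = 37/152 ≈ 0.24342)
(s*Z)*t(-5, k(2)) = (-18/19*37/152)*(2 - 2*(3 + 2)) = -333*(2 - 2*5)/1444 = -333*(2 - 10)/1444 = -333/1444*(-8) = 666/361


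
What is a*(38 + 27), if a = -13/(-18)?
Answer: 845/18 ≈ 46.944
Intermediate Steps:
a = 13/18 (a = -13*(-1/18) = 13/18 ≈ 0.72222)
a*(38 + 27) = 13*(38 + 27)/18 = (13/18)*65 = 845/18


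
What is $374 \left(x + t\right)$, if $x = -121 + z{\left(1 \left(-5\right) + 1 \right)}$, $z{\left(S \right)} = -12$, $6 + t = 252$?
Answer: $42262$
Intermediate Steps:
$t = 246$ ($t = -6 + 252 = 246$)
$x = -133$ ($x = -121 - 12 = -133$)
$374 \left(x + t\right) = 374 \left(-133 + 246\right) = 374 \cdot 113 = 42262$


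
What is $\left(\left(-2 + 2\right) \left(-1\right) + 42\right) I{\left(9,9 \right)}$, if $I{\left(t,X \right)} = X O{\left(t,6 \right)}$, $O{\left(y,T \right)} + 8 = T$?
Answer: $-756$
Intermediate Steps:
$O{\left(y,T \right)} = -8 + T$
$I{\left(t,X \right)} = - 2 X$ ($I{\left(t,X \right)} = X \left(-8 + 6\right) = X \left(-2\right) = - 2 X$)
$\left(\left(-2 + 2\right) \left(-1\right) + 42\right) I{\left(9,9 \right)} = \left(\left(-2 + 2\right) \left(-1\right) + 42\right) \left(\left(-2\right) 9\right) = \left(0 \left(-1\right) + 42\right) \left(-18\right) = \left(0 + 42\right) \left(-18\right) = 42 \left(-18\right) = -756$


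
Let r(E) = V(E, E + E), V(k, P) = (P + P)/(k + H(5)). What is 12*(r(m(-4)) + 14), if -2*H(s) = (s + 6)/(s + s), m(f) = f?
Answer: 19128/91 ≈ 210.20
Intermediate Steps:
H(s) = -(6 + s)/(4*s) (H(s) = -(s + 6)/(2*(s + s)) = -(6 + s)/(2*(2*s)) = -(6 + s)*1/(2*s)/2 = -(6 + s)/(4*s))
V(k, P) = 2*P/(-11/20 + k) (V(k, P) = (P + P)/(k + (¼)*(-6 - 1*5)/5) = (2*P)/(k + (¼)*(⅕)*(-6 - 5)) = (2*P)/(k + (¼)*(⅕)*(-11)) = (2*P)/(k - 11/20) = (2*P)/(-11/20 + k) = 2*P/(-11/20 + k))
r(E) = 80*E/(-11 + 20*E) (r(E) = 40*(E + E)/(-11 + 20*E) = 40*(2*E)/(-11 + 20*E) = 80*E/(-11 + 20*E))
12*(r(m(-4)) + 14) = 12*(80*(-4)/(-11 + 20*(-4)) + 14) = 12*(80*(-4)/(-11 - 80) + 14) = 12*(80*(-4)/(-91) + 14) = 12*(80*(-4)*(-1/91) + 14) = 12*(320/91 + 14) = 12*(1594/91) = 19128/91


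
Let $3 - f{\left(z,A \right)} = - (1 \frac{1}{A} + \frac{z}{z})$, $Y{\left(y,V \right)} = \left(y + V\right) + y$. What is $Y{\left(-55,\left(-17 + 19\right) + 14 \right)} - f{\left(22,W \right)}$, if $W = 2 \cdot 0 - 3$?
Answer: $- \frac{293}{3} \approx -97.667$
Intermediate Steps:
$W = -3$ ($W = 0 - 3 = -3$)
$Y{\left(y,V \right)} = V + 2 y$ ($Y{\left(y,V \right)} = \left(V + y\right) + y = V + 2 y$)
$f{\left(z,A \right)} = 4 + \frac{1}{A}$ ($f{\left(z,A \right)} = 3 - - (1 \frac{1}{A} + \frac{z}{z}) = 3 - - (\frac{1}{A} + 1) = 3 - - (1 + \frac{1}{A}) = 3 - \left(-1 - \frac{1}{A}\right) = 3 + \left(1 + \frac{1}{A}\right) = 4 + \frac{1}{A}$)
$Y{\left(-55,\left(-17 + 19\right) + 14 \right)} - f{\left(22,W \right)} = \left(\left(\left(-17 + 19\right) + 14\right) + 2 \left(-55\right)\right) - \left(4 + \frac{1}{-3}\right) = \left(\left(2 + 14\right) - 110\right) - \left(4 - \frac{1}{3}\right) = \left(16 - 110\right) - \frac{11}{3} = -94 - \frac{11}{3} = - \frac{293}{3}$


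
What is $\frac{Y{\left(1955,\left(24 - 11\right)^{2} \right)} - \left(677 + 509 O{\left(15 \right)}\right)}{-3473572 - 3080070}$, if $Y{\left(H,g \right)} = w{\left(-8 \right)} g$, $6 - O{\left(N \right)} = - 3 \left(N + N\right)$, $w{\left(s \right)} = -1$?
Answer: $\frac{24855}{3276821} \approx 0.0075851$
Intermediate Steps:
$O{\left(N \right)} = 6 + 6 N$ ($O{\left(N \right)} = 6 - - 3 \left(N + N\right) = 6 - - 3 \cdot 2 N = 6 - - 6 N = 6 + 6 N$)
$Y{\left(H,g \right)} = - g$
$\frac{Y{\left(1955,\left(24 - 11\right)^{2} \right)} - \left(677 + 509 O{\left(15 \right)}\right)}{-3473572 - 3080070} = \frac{- \left(24 - 11\right)^{2} - \left(677 + 509 \left(6 + 6 \cdot 15\right)\right)}{-3473572 - 3080070} = \frac{- 13^{2} - \left(677 + 509 \left(6 + 90\right)\right)}{-6553642} = \left(\left(-1\right) 169 - 49541\right) \left(- \frac{1}{6553642}\right) = \left(-169 - 49541\right) \left(- \frac{1}{6553642}\right) = \left(-49710\right) \left(- \frac{1}{6553642}\right) = \frac{24855}{3276821}$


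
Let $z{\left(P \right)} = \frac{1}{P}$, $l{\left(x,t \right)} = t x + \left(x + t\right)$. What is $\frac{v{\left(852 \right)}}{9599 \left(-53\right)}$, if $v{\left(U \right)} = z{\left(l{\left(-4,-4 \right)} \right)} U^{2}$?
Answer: $- \frac{90738}{508747} \approx -0.17836$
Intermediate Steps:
$l{\left(x,t \right)} = t + x + t x$ ($l{\left(x,t \right)} = t x + \left(t + x\right) = t + x + t x$)
$v{\left(U \right)} = \frac{U^{2}}{8}$ ($v{\left(U \right)} = \frac{U^{2}}{-4 - 4 - -16} = \frac{U^{2}}{-4 - 4 + 16} = \frac{U^{2}}{8}$)
$\frac{v{\left(852 \right)}}{9599 \left(-53\right)} = \frac{\frac{1}{8} \cdot 852^{2}}{9599 \left(-53\right)} = \frac{\frac{1}{8} \cdot 725904}{-508747} = 90738 \left(- \frac{1}{508747}\right) = - \frac{90738}{508747}$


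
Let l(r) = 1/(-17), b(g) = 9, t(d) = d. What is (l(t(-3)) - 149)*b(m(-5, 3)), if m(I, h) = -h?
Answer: -22806/17 ≈ -1341.5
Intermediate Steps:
l(r) = -1/17
(l(t(-3)) - 149)*b(m(-5, 3)) = (-1/17 - 149)*9 = -2534/17*9 = -22806/17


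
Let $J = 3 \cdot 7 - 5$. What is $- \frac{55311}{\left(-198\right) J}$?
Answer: $\frac{18437}{1056} \approx 17.459$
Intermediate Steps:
$J = 16$ ($J = 21 - 5 = 16$)
$- \frac{55311}{\left(-198\right) J} = - \frac{55311}{\left(-198\right) 16} = - \frac{55311}{-3168} = \left(-55311\right) \left(- \frac{1}{3168}\right) = \frac{18437}{1056}$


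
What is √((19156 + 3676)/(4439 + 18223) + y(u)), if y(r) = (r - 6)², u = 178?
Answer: 2*√105512924870/3777 ≈ 172.00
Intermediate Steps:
y(r) = (-6 + r)²
√((19156 + 3676)/(4439 + 18223) + y(u)) = √((19156 + 3676)/(4439 + 18223) + (-6 + 178)²) = √(22832/22662 + 172²) = √(22832*(1/22662) + 29584) = √(11416/11331 + 29584) = √(335227720/11331) = 2*√105512924870/3777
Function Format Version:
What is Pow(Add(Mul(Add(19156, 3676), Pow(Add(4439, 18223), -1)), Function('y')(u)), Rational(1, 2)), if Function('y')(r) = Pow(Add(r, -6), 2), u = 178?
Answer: Mul(Rational(2, 3777), Pow(105512924870, Rational(1, 2))) ≈ 172.00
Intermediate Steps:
Function('y')(r) = Pow(Add(-6, r), 2)
Pow(Add(Mul(Add(19156, 3676), Pow(Add(4439, 18223), -1)), Function('y')(u)), Rational(1, 2)) = Pow(Add(Mul(Add(19156, 3676), Pow(Add(4439, 18223), -1)), Pow(Add(-6, 178), 2)), Rational(1, 2)) = Pow(Add(Mul(22832, Pow(22662, -1)), Pow(172, 2)), Rational(1, 2)) = Pow(Add(Mul(22832, Rational(1, 22662)), 29584), Rational(1, 2)) = Pow(Add(Rational(11416, 11331), 29584), Rational(1, 2)) = Pow(Rational(335227720, 11331), Rational(1, 2)) = Mul(Rational(2, 3777), Pow(105512924870, Rational(1, 2)))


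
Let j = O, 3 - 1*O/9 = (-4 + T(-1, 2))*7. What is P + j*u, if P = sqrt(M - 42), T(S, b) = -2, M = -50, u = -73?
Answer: -29565 + 2*I*sqrt(23) ≈ -29565.0 + 9.5917*I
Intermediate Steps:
O = 405 (O = 27 - 9*(-4 - 2)*7 = 27 - (-54)*7 = 27 - 9*(-42) = 27 + 378 = 405)
P = 2*I*sqrt(23) (P = sqrt(-50 - 42) = sqrt(-92) = 2*I*sqrt(23) ≈ 9.5917*I)
j = 405
P + j*u = 2*I*sqrt(23) + 405*(-73) = 2*I*sqrt(23) - 29565 = -29565 + 2*I*sqrt(23)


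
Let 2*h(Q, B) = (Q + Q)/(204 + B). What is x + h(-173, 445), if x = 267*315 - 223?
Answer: 54439245/649 ≈ 83882.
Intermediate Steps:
h(Q, B) = Q/(204 + B) (h(Q, B) = ((Q + Q)/(204 + B))/2 = ((2*Q)/(204 + B))/2 = (2*Q/(204 + B))/2 = Q/(204 + B))
x = 83882 (x = 84105 - 223 = 83882)
x + h(-173, 445) = 83882 - 173/(204 + 445) = 83882 - 173/649 = 54439245/649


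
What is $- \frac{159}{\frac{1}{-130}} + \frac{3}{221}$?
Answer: $\frac{4568073}{221} \approx 20670.0$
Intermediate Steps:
$- \frac{159}{\frac{1}{-130}} + \frac{3}{221} = - \frac{159}{- \frac{1}{130}} + 3 \cdot \frac{1}{221} = \left(-159\right) \left(-130\right) + \frac{3}{221} = 20670 + \frac{3}{221} = \frac{4568073}{221}$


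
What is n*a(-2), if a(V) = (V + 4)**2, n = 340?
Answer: 1360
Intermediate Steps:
a(V) = (4 + V)**2
n*a(-2) = 340*(4 - 2)**2 = 340*2**2 = 340*4 = 1360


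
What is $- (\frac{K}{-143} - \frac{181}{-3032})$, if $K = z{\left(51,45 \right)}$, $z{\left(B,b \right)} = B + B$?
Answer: $\frac{283381}{433576} \approx 0.65359$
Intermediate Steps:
$z{\left(B,b \right)} = 2 B$
$K = 102$ ($K = 2 \cdot 51 = 102$)
$- (\frac{K}{-143} - \frac{181}{-3032}) = - (\frac{102}{-143} - \frac{181}{-3032}) = - (102 \left(- \frac{1}{143}\right) - - \frac{181}{3032}) = - (- \frac{102}{143} + \frac{181}{3032}) = \left(-1\right) \left(- \frac{283381}{433576}\right) = \frac{283381}{433576}$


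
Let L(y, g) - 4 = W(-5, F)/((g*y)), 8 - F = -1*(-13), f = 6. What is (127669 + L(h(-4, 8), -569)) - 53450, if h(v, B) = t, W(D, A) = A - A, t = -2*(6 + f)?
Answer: 74223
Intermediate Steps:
F = -5 (F = 8 - (-1)*(-13) = 8 - 1*13 = 8 - 13 = -5)
t = -24 (t = -2*(6 + 6) = -2*12 = -24)
W(D, A) = 0
h(v, B) = -24
L(y, g) = 4 (L(y, g) = 4 + 0/((g*y)) = 4 + 0*(1/(g*y)) = 4 + 0 = 4)
(127669 + L(h(-4, 8), -569)) - 53450 = (127669 + 4) - 53450 = 127673 - 53450 = 74223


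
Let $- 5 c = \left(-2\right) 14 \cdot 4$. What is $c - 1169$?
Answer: $- \frac{5733}{5} \approx -1146.6$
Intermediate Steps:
$c = \frac{112}{5}$ ($c = - \frac{\left(-2\right) 14 \cdot 4}{5} = - \frac{\left(-28\right) 4}{5} = \left(- \frac{1}{5}\right) \left(-112\right) = \frac{112}{5} \approx 22.4$)
$c - 1169 = \frac{112}{5} - 1169 = - \frac{5733}{5}$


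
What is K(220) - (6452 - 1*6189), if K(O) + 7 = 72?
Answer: -198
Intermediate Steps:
K(O) = 65 (K(O) = -7 + 72 = 65)
K(220) - (6452 - 1*6189) = 65 - (6452 - 1*6189) = 65 - (6452 - 6189) = 65 - 1*263 = 65 - 263 = -198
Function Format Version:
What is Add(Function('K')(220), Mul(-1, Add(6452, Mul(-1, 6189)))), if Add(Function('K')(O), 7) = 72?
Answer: -198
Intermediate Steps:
Function('K')(O) = 65 (Function('K')(O) = Add(-7, 72) = 65)
Add(Function('K')(220), Mul(-1, Add(6452, Mul(-1, 6189)))) = Add(65, Mul(-1, Add(6452, Mul(-1, 6189)))) = Add(65, Mul(-1, Add(6452, -6189))) = Add(65, Mul(-1, 263)) = Add(65, -263) = -198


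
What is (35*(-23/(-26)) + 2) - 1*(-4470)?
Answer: 117077/26 ≈ 4503.0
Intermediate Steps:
(35*(-23/(-26)) + 2) - 1*(-4470) = (35*(-23*(-1/26)) + 2) + 4470 = (35*(23/26) + 2) + 4470 = (805/26 + 2) + 4470 = 857/26 + 4470 = 117077/26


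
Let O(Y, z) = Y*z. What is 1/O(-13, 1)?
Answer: -1/13 ≈ -0.076923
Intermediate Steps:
1/O(-13, 1) = 1/(-13*1) = 1/(-13) = -1/13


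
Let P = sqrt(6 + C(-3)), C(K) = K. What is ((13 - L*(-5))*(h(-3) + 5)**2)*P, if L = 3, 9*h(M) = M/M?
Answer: 59248*sqrt(3)/81 ≈ 1266.9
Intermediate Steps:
h(M) = 1/9 (h(M) = (M/M)/9 = (1/9)*1 = 1/9)
P = sqrt(3) (P = sqrt(6 - 3) = sqrt(3) ≈ 1.7320)
((13 - L*(-5))*(h(-3) + 5)**2)*P = ((13 - 3*(-5))*(1/9 + 5)**2)*sqrt(3) = ((13 - 1*(-15))*(46/9)**2)*sqrt(3) = ((13 + 15)*(2116/81))*sqrt(3) = (28*(2116/81))*sqrt(3) = 59248*sqrt(3)/81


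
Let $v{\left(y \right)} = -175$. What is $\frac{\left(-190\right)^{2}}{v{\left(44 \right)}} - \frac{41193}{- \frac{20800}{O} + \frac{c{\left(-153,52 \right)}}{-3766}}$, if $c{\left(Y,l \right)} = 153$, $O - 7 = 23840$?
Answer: $\frac{25777788385898}{573869737} \approx 44919.0$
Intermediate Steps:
$O = 23847$ ($O = 7 + 23840 = 23847$)
$\frac{\left(-190\right)^{2}}{v{\left(44 \right)}} - \frac{41193}{- \frac{20800}{O} + \frac{c{\left(-153,52 \right)}}{-3766}} = \frac{\left(-190\right)^{2}}{-175} - \frac{41193}{- \frac{20800}{23847} + \frac{153}{-3766}} = 36100 \left(- \frac{1}{175}\right) - \frac{41193}{\left(-20800\right) \frac{1}{23847} + 153 \left(- \frac{1}{3766}\right)} = - \frac{1444}{7} - \frac{41193}{- \frac{20800}{23847} - \frac{153}{3766}} = - \frac{1444}{7} - \frac{41193}{- \frac{81981391}{89807802}} = - \frac{1444}{7} - - \frac{3699452787786}{81981391} = - \frac{1444}{7} + \frac{3699452787786}{81981391} = \frac{25777788385898}{573869737}$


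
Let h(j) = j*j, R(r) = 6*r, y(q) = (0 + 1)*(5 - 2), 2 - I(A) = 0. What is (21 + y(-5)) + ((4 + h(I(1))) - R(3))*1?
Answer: 14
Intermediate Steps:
I(A) = 2 (I(A) = 2 - 1*0 = 2 + 0 = 2)
y(q) = 3 (y(q) = 1*3 = 3)
h(j) = j²
(21 + y(-5)) + ((4 + h(I(1))) - R(3))*1 = (21 + 3) + ((4 + 2²) - 6*3)*1 = 24 + ((4 + 4) - 1*18)*1 = 24 + (8 - 18)*1 = 24 - 10*1 = 24 - 10 = 14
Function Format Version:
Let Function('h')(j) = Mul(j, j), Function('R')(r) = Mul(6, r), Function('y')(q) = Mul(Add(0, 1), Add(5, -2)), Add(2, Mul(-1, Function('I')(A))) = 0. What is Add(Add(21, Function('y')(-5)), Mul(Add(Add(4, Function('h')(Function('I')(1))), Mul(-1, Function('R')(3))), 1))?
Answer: 14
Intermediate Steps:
Function('I')(A) = 2 (Function('I')(A) = Add(2, Mul(-1, 0)) = Add(2, 0) = 2)
Function('y')(q) = 3 (Function('y')(q) = Mul(1, 3) = 3)
Function('h')(j) = Pow(j, 2)
Add(Add(21, Function('y')(-5)), Mul(Add(Add(4, Function('h')(Function('I')(1))), Mul(-1, Function('R')(3))), 1)) = Add(Add(21, 3), Mul(Add(Add(4, Pow(2, 2)), Mul(-1, Mul(6, 3))), 1)) = Add(24, Mul(Add(Add(4, 4), Mul(-1, 18)), 1)) = Add(24, Mul(Add(8, -18), 1)) = Add(24, Mul(-10, 1)) = Add(24, -10) = 14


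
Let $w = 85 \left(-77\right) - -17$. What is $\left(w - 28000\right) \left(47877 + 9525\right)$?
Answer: $-1981976256$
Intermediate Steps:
$w = -6528$ ($w = -6545 + \left(-20 + 37\right) = -6545 + 17 = -6528$)
$\left(w - 28000\right) \left(47877 + 9525\right) = \left(-6528 - 28000\right) \left(47877 + 9525\right) = \left(-34528\right) 57402 = -1981976256$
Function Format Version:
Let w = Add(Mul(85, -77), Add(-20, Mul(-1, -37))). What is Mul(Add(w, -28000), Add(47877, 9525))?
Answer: -1981976256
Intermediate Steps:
w = -6528 (w = Add(-6545, Add(-20, 37)) = Add(-6545, 17) = -6528)
Mul(Add(w, -28000), Add(47877, 9525)) = Mul(Add(-6528, -28000), Add(47877, 9525)) = Mul(-34528, 57402) = -1981976256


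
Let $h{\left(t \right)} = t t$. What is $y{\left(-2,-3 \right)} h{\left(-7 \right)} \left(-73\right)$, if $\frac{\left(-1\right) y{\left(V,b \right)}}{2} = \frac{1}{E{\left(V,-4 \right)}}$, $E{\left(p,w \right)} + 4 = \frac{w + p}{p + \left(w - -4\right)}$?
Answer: $-7154$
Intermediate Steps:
$h{\left(t \right)} = t^{2}$
$E{\left(p,w \right)} = -4 + \frac{p + w}{4 + p + w}$ ($E{\left(p,w \right)} = -4 + \frac{w + p}{p + \left(w - -4\right)} = -4 + \frac{p + w}{p + \left(w + 4\right)} = -4 + \frac{p + w}{p + \left(4 + w\right)} = -4 + \frac{p + w}{4 + p + w}$)
$y{\left(V,b \right)} = - \frac{2 V}{-4 - 3 V}$ ($y{\left(V,b \right)} = - \frac{2}{\frac{1}{4 + V - 4} \left(-16 - 3 V - -12\right)} = - \frac{2}{\frac{1}{V} \left(-16 - 3 V + 12\right)} = - \frac{2}{\frac{1}{V} \left(-4 - 3 V\right)} = - 2 \frac{V}{-4 - 3 V} = - \frac{2 V}{-4 - 3 V}$)
$y{\left(-2,-3 \right)} h{\left(-7 \right)} \left(-73\right) = 2 \left(-2\right) \frac{1}{4 + 3 \left(-2\right)} \left(-7\right)^{2} \left(-73\right) = 2 \left(-2\right) \frac{1}{4 - 6} \cdot 49 \left(-73\right) = 2 \left(-2\right) \frac{1}{-2} \cdot 49 \left(-73\right) = 2 \left(-2\right) \left(- \frac{1}{2}\right) 49 \left(-73\right) = 2 \cdot 49 \left(-73\right) = 98 \left(-73\right) = -7154$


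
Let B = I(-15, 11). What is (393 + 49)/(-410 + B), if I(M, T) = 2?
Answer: -13/12 ≈ -1.0833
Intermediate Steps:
B = 2
(393 + 49)/(-410 + B) = (393 + 49)/(-410 + 2) = 442/(-408) = 442*(-1/408) = -13/12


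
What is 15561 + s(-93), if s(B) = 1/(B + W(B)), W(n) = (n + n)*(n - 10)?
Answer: 296670466/19065 ≈ 15561.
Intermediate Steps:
W(n) = 2*n*(-10 + n) (W(n) = (2*n)*(-10 + n) = 2*n*(-10 + n))
s(B) = 1/(B + 2*B*(-10 + B))
15561 + s(-93) = 15561 + 1/((-93)*(-19 + 2*(-93))) = 15561 - 1/(93*(-19 - 186)) = 15561 - 1/93/(-205) = 15561 - 1/93*(-1/205) = 15561 + 1/19065 = 296670466/19065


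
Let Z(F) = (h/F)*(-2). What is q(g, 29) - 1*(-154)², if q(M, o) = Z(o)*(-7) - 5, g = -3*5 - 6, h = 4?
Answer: -687853/29 ≈ -23719.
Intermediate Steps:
g = -21 (g = -15 - 6 = -21)
Z(F) = -8/F (Z(F) = (4/F)*(-2) = -8/F)
q(M, o) = -5 + 56/o (q(M, o) = -8/o*(-7) - 5 = 56/o - 5 = -5 + 56/o)
q(g, 29) - 1*(-154)² = (-5 + 56/29) - 1*(-154)² = (-5 + 56*(1/29)) - 1*23716 = (-5 + 56/29) - 23716 = -89/29 - 23716 = -687853/29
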